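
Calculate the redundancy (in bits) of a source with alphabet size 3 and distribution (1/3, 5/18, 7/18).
0.0134 bits

Redundancy measures how far a source is from maximum entropy:
R = H_max - H(X)

Maximum entropy for 3 symbols: H_max = log_2(3) = 1.5850 bits
Actual entropy: H(X) = 1.5715 bits
Redundancy: R = 1.5850 - 1.5715 = 0.0134 bits

This redundancy represents potential for compression: the source could be compressed by 0.0134 bits per symbol.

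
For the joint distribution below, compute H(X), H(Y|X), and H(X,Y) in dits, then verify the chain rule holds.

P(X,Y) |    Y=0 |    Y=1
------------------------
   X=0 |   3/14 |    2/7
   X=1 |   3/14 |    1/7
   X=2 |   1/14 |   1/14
H(X,Y) = 0.7266, H(X) = 0.4309, H(Y|X) = 0.2957 (all in dits)

Chain rule: H(X,Y) = H(X) + H(Y|X)

Left side — joint entropy directly:
H(X,Y) = -Σ p(x,y) log p(x,y) = 0.7266 dits

Right side — compute H(Y|X) from the conditional distributions:
P(X) = (1/2, 5/14, 1/7), so H(X) = 0.4309 dits
H(Y|X) = Σ_x P(X=x) · H(Y|X=x):
  P(Y|X=0) = (3/7, 4/7), H(Y|X=0) = 0.2966, weight P(X=0) = 1/2
  P(Y|X=1) = (3/5, 2/5), H(Y|X=1) = 0.2923, weight P(X=1) = 5/14
  P(Y|X=2) = (1/2, 1/2), H(Y|X=2) = 0.3010, weight P(X=2) = 1/7
H(Y|X) = 0.2957 dits

H(X) + H(Y|X) = 0.4309 + 0.2957 = 0.7266 dits

Both sides equal 0.7266 dits. ✓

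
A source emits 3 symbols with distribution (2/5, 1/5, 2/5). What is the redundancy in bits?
0.0630 bits

Redundancy measures how far a source is from maximum entropy:
R = H_max - H(X)

Maximum entropy for 3 symbols: H_max = log_2(3) = 1.5850 bits
Actual entropy: H(X) = 1.5219 bits
Redundancy: R = 1.5850 - 1.5219 = 0.0630 bits

This redundancy represents potential for compression: the source could be compressed by 0.0630 bits per symbol.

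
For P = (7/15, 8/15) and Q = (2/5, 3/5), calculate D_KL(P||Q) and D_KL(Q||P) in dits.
D_KL(P||Q) = 0.0040, D_KL(Q||P) = 0.0039

KL divergence is not symmetric: D_KL(P||Q) ≠ D_KL(Q||P) in general.

D_KL(P||Q) = 0.0040 dits
D_KL(Q||P) = 0.0039 dits

No, they are not equal!

This asymmetry is why KL divergence is not a true distance metric.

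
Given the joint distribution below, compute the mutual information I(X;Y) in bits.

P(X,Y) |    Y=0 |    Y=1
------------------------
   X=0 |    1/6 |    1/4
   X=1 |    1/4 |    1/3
0.0006 bits

Mutual information: I(X;Y) = H(X) + H(Y) - H(X,Y)

Marginals:
P(X) = (5/12, 7/12), H(X) = 0.9799 bits
P(Y) = (5/12, 7/12), H(Y) = 0.9799 bits

Joint entropy: H(X,Y) = 1.9591 bits

I(X;Y) = 0.9799 + 0.9799 - 1.9591 = 0.0006 bits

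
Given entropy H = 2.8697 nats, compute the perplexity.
17.6317

Perplexity is e^H (or exp(H) for natural log).

H = 2.8697 nats
Perplexity = e^2.8697 = 17.6317

Interpretation: The model's uncertainty is equivalent to choosing uniformly among 17.6 options.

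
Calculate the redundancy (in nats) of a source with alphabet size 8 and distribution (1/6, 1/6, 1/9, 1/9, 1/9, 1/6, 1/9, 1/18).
0.0464 nats

Redundancy measures how far a source is from maximum entropy:
R = H_max - H(X)

Maximum entropy for 8 symbols: H_max = log_e(8) = 2.0794 nats
Actual entropy: H(X) = 2.0330 nats
Redundancy: R = 2.0794 - 2.0330 = 0.0464 nats

This redundancy represents potential for compression: the source could be compressed by 0.0464 nats per symbol.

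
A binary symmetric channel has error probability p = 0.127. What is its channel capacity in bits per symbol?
0.4508 bits

For a binary symmetric channel (BSC) with error probability p:
Capacity C = 1 - H(p) bits per symbol

where H(p) = -p log₂(p) - (1-p) log₂(1-p) is the binary entropy function.

H(0.127) = 0.5492 bits
C = 1 - 0.5492 = 0.4508 bits per symbol

This means we can reliably transmit up to 0.4508 bits of information per channel use.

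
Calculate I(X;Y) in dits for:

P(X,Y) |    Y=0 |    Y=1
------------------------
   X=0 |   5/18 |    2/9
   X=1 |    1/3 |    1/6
0.0028 dits

Mutual information: I(X;Y) = H(X) + H(Y) - H(X,Y)

Marginals:
P(X) = (1/2, 1/2), H(X) = 0.3010 dits
P(Y) = (11/18, 7/18), H(Y) = 0.2902 dits

Joint entropy: H(X,Y) = 0.5884 dits

I(X;Y) = 0.3010 + 0.2902 - 0.5884 = 0.0028 dits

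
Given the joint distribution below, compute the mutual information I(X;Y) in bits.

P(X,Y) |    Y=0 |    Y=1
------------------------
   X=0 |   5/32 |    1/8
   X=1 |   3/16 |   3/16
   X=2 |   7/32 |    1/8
0.0099 bits

Mutual information: I(X;Y) = H(X) + H(Y) - H(X,Y)

Marginals:
P(X) = (9/32, 3/8, 11/32), H(X) = 1.5749 bits
P(Y) = (9/16, 7/16), H(Y) = 0.9887 bits

Joint entropy: H(X,Y) = 2.5537 bits

I(X;Y) = 1.5749 + 0.9887 - 2.5537 = 0.0099 bits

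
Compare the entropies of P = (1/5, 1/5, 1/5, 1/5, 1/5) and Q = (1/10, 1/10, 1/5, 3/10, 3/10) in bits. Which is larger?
P

Computing entropies in bits:
H(P) = 2.3219
H(Q) = 2.1710

Distribution P has higher entropy.

Intuition: The distribution closer to uniform (more spread out) has higher entropy.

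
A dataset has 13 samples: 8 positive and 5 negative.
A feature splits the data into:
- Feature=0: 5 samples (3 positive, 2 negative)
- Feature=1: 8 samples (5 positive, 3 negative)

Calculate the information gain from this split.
0.0005 bits

Information Gain = H(Y) - H(Y|Feature)

Before split:
P(positive) = 8/13 = 0.6154
H(Y) = 0.9612 bits

After split:
Feature=0: H = 0.9710 bits (weight = 5/13)
Feature=1: H = 0.9544 bits (weight = 8/13)
H(Y|Feature) = (5/13)×0.9710 + (8/13)×0.9544 = 0.9608 bits

Information Gain = 0.9612 - 0.9608 = 0.0005 bits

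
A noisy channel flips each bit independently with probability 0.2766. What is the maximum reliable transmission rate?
0.1492 bits

For a binary symmetric channel (BSC) with error probability p:
Capacity C = 1 - H(p) bits per symbol

where H(p) = -p log₂(p) - (1-p) log₂(1-p) is the binary entropy function.

H(0.2766) = 0.8508 bits
C = 1 - 0.8508 = 0.1492 bits per symbol

This means we can reliably transmit up to 0.1492 bits of information per channel use.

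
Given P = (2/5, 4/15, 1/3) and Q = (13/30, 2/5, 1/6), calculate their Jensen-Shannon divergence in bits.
0.0306 bits

Jensen-Shannon divergence is:
JSD(P||Q) = 0.5 × D_KL(P||M) + 0.5 × D_KL(Q||M)
where M = 0.5 × (P + Q) is the mixture distribution.

M = 0.5 × (2/5, 4/15, 1/3) + 0.5 × (13/30, 2/5, 1/6) = (5/12, 1/3, 1/4)

D_KL(P||M) = 0.0289 bits
D_KL(Q||M) = 0.0322 bits

JSD(P||Q) = 0.5 × 0.0289 + 0.5 × 0.0322 = 0.0306 bits

Unlike KL divergence, JSD is symmetric and bounded: 0 ≤ JSD ≤ log(2).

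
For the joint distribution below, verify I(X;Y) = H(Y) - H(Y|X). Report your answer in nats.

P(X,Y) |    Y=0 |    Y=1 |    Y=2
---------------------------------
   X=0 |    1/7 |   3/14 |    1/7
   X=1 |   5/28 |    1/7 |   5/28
I(X;Y) = 0.0112 nats

Mutual information has multiple equivalent forms:
- I(X;Y) = H(X) - H(X|Y)
- I(X;Y) = H(Y) - H(Y|X)
- I(X;Y) = H(X) + H(Y) - H(X,Y)

Computing all quantities:
H(X) = 0.6931, H(Y) = 1.0974, H(X,Y) = 1.7793
H(X|Y) = 0.6820, H(Y|X) = 1.0862

Verification:
H(X) - H(X|Y) = 0.6931 - 0.6820 = 0.0112
H(Y) - H(Y|X) = 1.0974 - 1.0862 = 0.0112
H(X) + H(Y) - H(X,Y) = 0.6931 + 1.0974 - 1.7793 = 0.0112

All forms give I(X;Y) = 0.0112 nats. ✓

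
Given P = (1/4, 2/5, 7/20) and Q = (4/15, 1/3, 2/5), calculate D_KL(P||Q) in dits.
0.0044 dits

KL divergence: D_KL(P||Q) = Σ p(x) log(p(x)/q(x))

Computing term by term:
  x=0: 1/4 × log_10[(1/4)/(4/15)] = 1/4 × -0.0280 = -0.0070
  x=1: 2/5 × log_10[(2/5)/(1/3)] = 2/5 × 0.0792 = 0.0317
  x=2: 7/20 × log_10[(7/20)/(2/5)] = 7/20 × -0.0580 = -0.0203

D_KL(P||Q) = 0.0044 dits

Note: KL divergence is always non-negative and equals 0 iff P = Q.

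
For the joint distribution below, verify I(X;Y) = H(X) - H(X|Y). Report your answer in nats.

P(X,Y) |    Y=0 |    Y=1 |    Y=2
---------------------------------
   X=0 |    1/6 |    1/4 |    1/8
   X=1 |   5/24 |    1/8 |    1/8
I(X;Y) = 0.0201 nats

Mutual information has multiple equivalent forms:
- I(X;Y) = H(X) - H(X|Y)
- I(X;Y) = H(Y) - H(Y|X)
- I(X;Y) = H(X) + H(Y) - H(X,Y)

Computing all quantities:
H(X) = 0.6897, H(Y) = 1.0822, H(X,Y) = 1.7518
H(X|Y) = 0.6696, H(Y|X) = 1.0621

Verification:
H(X) - H(X|Y) = 0.6897 - 0.6696 = 0.0201
H(Y) - H(Y|X) = 1.0822 - 1.0621 = 0.0201
H(X) + H(Y) - H(X,Y) = 0.6897 + 1.0822 - 1.7518 = 0.0201

All forms give I(X;Y) = 0.0201 nats. ✓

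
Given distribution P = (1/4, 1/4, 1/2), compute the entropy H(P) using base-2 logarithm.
1.5000 bits

Shannon entropy is H(X) = -Σ p(x) log p(x).

For P = (1/4, 1/4, 1/2):
H = -1/4 × log_2(1/4) -1/4 × log_2(1/4) -1/2 × log_2(1/2)
H = 1.5000 bits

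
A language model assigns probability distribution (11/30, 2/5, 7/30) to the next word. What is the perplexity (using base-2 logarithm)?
2.9269

Perplexity is 2^H (or exp(H) for natural log).

First, H = -Σ p log p = 1.5494 bits
Perplexity = 2^1.5494 = 2.9269

Interpretation: The model's uncertainty is equivalent to choosing uniformly among 2.9 options.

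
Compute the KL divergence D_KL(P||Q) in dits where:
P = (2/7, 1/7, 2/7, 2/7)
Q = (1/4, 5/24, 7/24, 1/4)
0.0072 dits

KL divergence: D_KL(P||Q) = Σ p(x) log(p(x)/q(x))

Computing term by term:
  x=0: 2/7 × log_10[(2/7)/(1/4)] = 2/7 × 0.0580 = 0.0166
  x=1: 1/7 × log_10[(1/7)/(5/24)] = 1/7 × -0.1639 = -0.0234
  x=2: 2/7 × log_10[(2/7)/(7/24)] = 2/7 × -0.0090 = -0.0026
  x=3: 2/7 × log_10[(2/7)/(1/4)] = 2/7 × 0.0580 = 0.0166

D_KL(P||Q) = 0.0072 dits

Note: KL divergence is always non-negative and equals 0 iff P = Q.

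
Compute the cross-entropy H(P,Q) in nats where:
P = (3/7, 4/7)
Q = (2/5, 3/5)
0.6846 nats

Cross-entropy: H(P,Q) = -Σ p(x) log q(x)

Alternatively: H(P,Q) = H(P) + D_KL(P||Q)
H(P) = 0.6829 nats
D_KL(P||Q) = 0.0017 nats

H(P,Q) = 0.6829 + 0.0017 = 0.6846 nats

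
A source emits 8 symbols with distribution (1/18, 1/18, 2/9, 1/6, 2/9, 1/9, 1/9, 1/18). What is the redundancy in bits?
0.2053 bits

Redundancy measures how far a source is from maximum entropy:
R = H_max - H(X)

Maximum entropy for 8 symbols: H_max = log_2(8) = 3.0000 bits
Actual entropy: H(X) = 2.7947 bits
Redundancy: R = 3.0000 - 2.7947 = 0.2053 bits

This redundancy represents potential for compression: the source could be compressed by 0.2053 bits per symbol.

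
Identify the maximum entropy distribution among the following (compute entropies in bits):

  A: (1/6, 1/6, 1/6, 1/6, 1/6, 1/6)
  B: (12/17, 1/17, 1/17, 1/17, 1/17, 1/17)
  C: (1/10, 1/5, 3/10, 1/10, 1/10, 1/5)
A

For a discrete distribution over n outcomes, entropy is maximized by the uniform distribution.

Computing entropies:
H(A) = 2.5850 bits
H(B) = 1.5569 bits
H(C) = 2.4464 bits

The uniform distribution (where all probabilities equal 1/6) achieves the maximum entropy of log_2(6) = 2.5850 bits.

Distribution A has the highest entropy.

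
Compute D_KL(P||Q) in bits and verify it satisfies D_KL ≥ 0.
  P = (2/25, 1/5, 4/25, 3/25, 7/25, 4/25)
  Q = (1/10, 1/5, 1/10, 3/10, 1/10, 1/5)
0.2885 bits

KL divergence satisfies the Gibbs inequality: D_KL(P||Q) ≥ 0 for all distributions P, Q.

D_KL(P||Q) = Σ p(x) log(p(x)/q(x))
Term by term:
  x=0: 2/25 × log_2[(2/25)/(1/10)] = -0.0258
  x=1: 1/5 × log_2[(1/5)/(1/5)] = 0.0000
  x=2: 4/25 × log_2[(4/25)/(1/10)] = 0.1085
  x=3: 3/25 × log_2[(3/25)/(3/10)] = -0.1586
  x=4: 7/25 × log_2[(7/25)/(1/10)] = 0.4159
  x=5: 4/25 × log_2[(4/25)/(1/5)] = -0.0515
D_KL(P||Q) = 0.2885 bits

D_KL(P||Q) = 0.2885 ≥ 0 ✓

This non-negativity is a fundamental property: relative entropy cannot be negative because it measures how different Q is from P.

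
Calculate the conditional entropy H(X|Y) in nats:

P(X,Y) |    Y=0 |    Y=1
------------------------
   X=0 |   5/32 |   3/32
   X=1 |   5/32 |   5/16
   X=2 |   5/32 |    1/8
1.0243 nats

Using the chain rule: H(X|Y) = H(X,Y) - H(Y)

First, compute H(X,Y) = 1.7155 nats

Marginal P(Y) = (15/32, 17/32)
H(Y) = 0.6912 nats

H(X|Y) = H(X,Y) - H(Y) = 1.7155 - 0.6912 = 1.0243 nats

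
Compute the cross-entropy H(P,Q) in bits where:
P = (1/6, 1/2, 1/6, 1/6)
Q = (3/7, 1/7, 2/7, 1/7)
2.3765 bits

Cross-entropy: H(P,Q) = -Σ p(x) log q(x)

Alternatively: H(P,Q) = H(P) + D_KL(P||Q)
H(P) = 1.7925 bits
D_KL(P||Q) = 0.5840 bits

H(P,Q) = 1.7925 + 0.5840 = 2.3765 bits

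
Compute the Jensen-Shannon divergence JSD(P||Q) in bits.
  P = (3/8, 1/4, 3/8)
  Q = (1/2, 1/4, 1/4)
0.0155 bits

Jensen-Shannon divergence is:
JSD(P||Q) = 0.5 × D_KL(P||M) + 0.5 × D_KL(Q||M)
where M = 0.5 × (P + Q) is the mixture distribution.

M = 0.5 × (3/8, 1/4, 3/8) + 0.5 × (1/2, 1/4, 1/4) = (7/16, 1/4, 5/16)

D_KL(P||M) = 0.0152 bits
D_KL(Q||M) = 0.0158 bits

JSD(P||Q) = 0.5 × 0.0152 + 0.5 × 0.0158 = 0.0155 bits

Unlike KL divergence, JSD is symmetric and bounded: 0 ≤ JSD ≤ log(2).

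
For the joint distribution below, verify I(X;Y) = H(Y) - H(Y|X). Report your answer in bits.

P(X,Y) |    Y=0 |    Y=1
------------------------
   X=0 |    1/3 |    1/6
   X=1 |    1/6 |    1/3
I(X;Y) = 0.0817 bits

Mutual information has multiple equivalent forms:
- I(X;Y) = H(X) - H(X|Y)
- I(X;Y) = H(Y) - H(Y|X)
- I(X;Y) = H(X) + H(Y) - H(X,Y)

Computing all quantities:
H(X) = 1.0000, H(Y) = 1.0000, H(X,Y) = 1.9183
H(X|Y) = 0.9183, H(Y|X) = 0.9183

Verification:
H(X) - H(X|Y) = 1.0000 - 0.9183 = 0.0817
H(Y) - H(Y|X) = 1.0000 - 0.9183 = 0.0817
H(X) + H(Y) - H(X,Y) = 1.0000 + 1.0000 - 1.9183 = 0.0817

All forms give I(X;Y) = 0.0817 bits. ✓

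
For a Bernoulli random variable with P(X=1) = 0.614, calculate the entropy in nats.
0.6669 nats

The binary entropy function is:
H(p) = -p log(p) - (1-p) log(1-p)

H(0.614) = -0.614 × log_e(0.614) - 0.386 × log_e(0.386)
H(0.614) = 0.6669 nats

Note: Binary entropy is maximized at p=0.5 (H=1 bit) and minimized at p=0 or p=1 (H=0).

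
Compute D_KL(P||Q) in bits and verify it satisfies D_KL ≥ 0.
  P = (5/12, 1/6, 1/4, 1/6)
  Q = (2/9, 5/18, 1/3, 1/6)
0.1513 bits

KL divergence satisfies the Gibbs inequality: D_KL(P||Q) ≥ 0 for all distributions P, Q.

D_KL(P||Q) = Σ p(x) log(p(x)/q(x))
Term by term:
  x=0: 5/12 × log_2[(5/12)/(2/9)] = 0.3779
  x=1: 1/6 × log_2[(1/6)/(5/18)] = -0.1228
  x=2: 1/4 × log_2[(1/4)/(1/3)] = -0.1038
  x=3: 1/6 × log_2[(1/6)/(1/6)] = 0.0000
D_KL(P||Q) = 0.1513 bits

D_KL(P||Q) = 0.1513 ≥ 0 ✓

This non-negativity is a fundamental property: relative entropy cannot be negative because it measures how different Q is from P.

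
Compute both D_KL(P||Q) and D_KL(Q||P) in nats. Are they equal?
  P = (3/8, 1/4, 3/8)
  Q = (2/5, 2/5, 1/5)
D_KL(P||Q) = 0.0940, D_KL(Q||P) = 0.0881

KL divergence is not symmetric: D_KL(P||Q) ≠ D_KL(Q||P) in general.

D_KL(P||Q) = 0.0940 nats
D_KL(Q||P) = 0.0881 nats

No, they are not equal!

This asymmetry is why KL divergence is not a true distance metric.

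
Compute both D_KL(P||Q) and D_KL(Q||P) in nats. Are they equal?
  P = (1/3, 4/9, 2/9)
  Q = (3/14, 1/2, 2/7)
D_KL(P||Q) = 0.0391, D_KL(Q||P) = 0.0360

KL divergence is not symmetric: D_KL(P||Q) ≠ D_KL(Q||P) in general.

D_KL(P||Q) = 0.0391 nats
D_KL(Q||P) = 0.0360 nats

No, they are not equal!

This asymmetry is why KL divergence is not a true distance metric.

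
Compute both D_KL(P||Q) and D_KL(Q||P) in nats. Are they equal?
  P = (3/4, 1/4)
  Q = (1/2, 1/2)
D_KL(P||Q) = 0.1308, D_KL(Q||P) = 0.1438

KL divergence is not symmetric: D_KL(P||Q) ≠ D_KL(Q||P) in general.

D_KL(P||Q) = 0.1308 nats
D_KL(Q||P) = 0.1438 nats

No, they are not equal!

This asymmetry is why KL divergence is not a true distance metric.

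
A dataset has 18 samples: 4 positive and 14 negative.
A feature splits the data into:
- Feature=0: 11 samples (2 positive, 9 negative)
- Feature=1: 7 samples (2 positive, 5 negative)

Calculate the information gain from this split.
0.0105 bits

Information Gain = H(Y) - H(Y|Feature)

Before split:
P(positive) = 4/18 = 0.2222
H(Y) = 0.7642 bits

After split:
Feature=0: H = 0.6840 bits (weight = 11/18)
Feature=1: H = 0.8631 bits (weight = 7/18)
H(Y|Feature) = (11/18)×0.6840 + (7/18)×0.8631 = 0.7537 bits

Information Gain = 0.7642 - 0.7537 = 0.0105 bits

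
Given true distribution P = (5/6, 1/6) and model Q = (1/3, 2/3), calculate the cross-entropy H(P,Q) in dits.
0.4269 dits

Cross-entropy: H(P,Q) = -Σ p(x) log q(x)

Alternatively: H(P,Q) = H(P) + D_KL(P||Q)
H(P) = 0.1957 dits
D_KL(P||Q) = 0.2313 dits

H(P,Q) = 0.1957 + 0.2313 = 0.4269 dits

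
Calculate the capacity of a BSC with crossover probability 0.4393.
0.0107 bits

For a binary symmetric channel (BSC) with error probability p:
Capacity C = 1 - H(p) bits per symbol

where H(p) = -p log₂(p) - (1-p) log₂(1-p) is the binary entropy function.

H(0.4393) = 0.9893 bits
C = 1 - 0.9893 = 0.0107 bits per symbol

This means we can reliably transmit up to 0.0107 bits of information per channel use.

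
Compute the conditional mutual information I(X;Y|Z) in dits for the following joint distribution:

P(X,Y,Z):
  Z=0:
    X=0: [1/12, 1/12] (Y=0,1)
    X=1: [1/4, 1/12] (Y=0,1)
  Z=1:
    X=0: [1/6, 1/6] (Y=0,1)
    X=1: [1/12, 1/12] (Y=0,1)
0.0066 dits

Conditional mutual information: I(X;Y|Z) = H(X|Z) + H(Y|Z) - H(X,Y|Z)

H(Z) = 0.3010
H(X,Z) = 0.5775 → H(X|Z) = 0.2764
H(Y,Z) = 0.5898 → H(Y|Z) = 0.2887
H(X,Y,Z) = 0.8596 → H(X,Y|Z) = 0.5585

I(X;Y|Z) = 0.2764 + 0.2887 - 0.5585 = 0.0066 dits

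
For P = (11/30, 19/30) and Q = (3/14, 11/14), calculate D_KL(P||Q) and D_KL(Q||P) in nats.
D_KL(P||Q) = 0.0604, D_KL(Q||P) = 0.0543

KL divergence is not symmetric: D_KL(P||Q) ≠ D_KL(Q||P) in general.

D_KL(P||Q) = 0.0604 nats
D_KL(Q||P) = 0.0543 nats

No, they are not equal!

This asymmetry is why KL divergence is not a true distance metric.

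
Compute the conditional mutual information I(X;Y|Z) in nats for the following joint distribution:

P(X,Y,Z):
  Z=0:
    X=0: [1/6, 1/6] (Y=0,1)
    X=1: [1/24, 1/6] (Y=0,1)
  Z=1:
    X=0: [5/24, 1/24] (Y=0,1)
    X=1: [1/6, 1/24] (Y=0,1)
0.0260 nats

Conditional mutual information: I(X;Y|Z) = H(X|Z) + H(Y|Z) - H(X,Y|Z)

H(Z) = 0.6897
H(X,Z) = 1.3664 → H(X|Z) = 0.6767
H(Y,Z) = 1.2679 → H(Y|Z) = 0.5782
H(X,Y,Z) = 1.9186 → H(X,Y|Z) = 1.2289

I(X;Y|Z) = 0.6767 + 0.5782 - 1.2289 = 0.0260 nats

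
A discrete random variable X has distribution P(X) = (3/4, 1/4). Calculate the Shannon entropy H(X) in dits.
0.2442 dits

Shannon entropy is H(X) = -Σ p(x) log p(x).

For P = (3/4, 1/4):
H = -3/4 × log_10(3/4) -1/4 × log_10(1/4)
H = 0.2442 dits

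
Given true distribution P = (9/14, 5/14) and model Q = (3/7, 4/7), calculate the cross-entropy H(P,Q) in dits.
0.3234 dits

Cross-entropy: H(P,Q) = -Σ p(x) log q(x)

Alternatively: H(P,Q) = H(P) + D_KL(P||Q)
H(P) = 0.2831 dits
D_KL(P||Q) = 0.0403 dits

H(P,Q) = 0.2831 + 0.0403 = 0.3234 dits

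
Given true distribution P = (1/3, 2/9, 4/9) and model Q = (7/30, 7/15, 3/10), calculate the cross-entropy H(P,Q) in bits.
1.7162 bits

Cross-entropy: H(P,Q) = -Σ p(x) log q(x)

Alternatively: H(P,Q) = H(P) + D_KL(P||Q)
H(P) = 1.5305 bits
D_KL(P||Q) = 0.1857 bits

H(P,Q) = 1.5305 + 0.1857 = 1.7162 bits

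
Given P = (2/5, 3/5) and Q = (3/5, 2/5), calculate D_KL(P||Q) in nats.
0.0811 nats

KL divergence: D_KL(P||Q) = Σ p(x) log(p(x)/q(x))

Computing term by term:
  x=0: 2/5 × log_e[(2/5)/(3/5)] = 2/5 × -0.4055 = -0.1622
  x=1: 3/5 × log_e[(3/5)/(2/5)] = 3/5 × 0.4055 = 0.2433

D_KL(P||Q) = 0.0811 nats

Note: KL divergence is always non-negative and equals 0 iff P = Q.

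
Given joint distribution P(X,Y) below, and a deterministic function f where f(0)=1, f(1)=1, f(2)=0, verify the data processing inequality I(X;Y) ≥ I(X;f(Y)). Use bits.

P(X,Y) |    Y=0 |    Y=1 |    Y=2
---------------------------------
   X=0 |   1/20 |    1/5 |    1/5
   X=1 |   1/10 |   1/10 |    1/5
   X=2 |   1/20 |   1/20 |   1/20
I(X;Y) = 0.0487, I(X;f(Y)) = 0.0090, inequality holds: 0.0487 ≥ 0.0090

Data Processing Inequality: For any Markov chain X → Y → Z, we have I(X;Y) ≥ I(X;Z).

Here Z = f(Y) is a deterministic function of Y, forming X → Y → Z.

Original I(X;Y) = 0.0487 bits

After applying f:
P(X,Z) where Z=f(Y):
- P(X,Z=0) = P(X,Y=2)
- P(X,Z=1) = P(X,Y=0) + P(X,Y=1)

I(X;Z) = I(X;f(Y)) = 0.0090 bits

Verification: 0.0487 ≥ 0.0090 ✓

Information cannot be created by processing; the function f can only lose information about X.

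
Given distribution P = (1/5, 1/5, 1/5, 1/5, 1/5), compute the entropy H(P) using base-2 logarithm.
2.3219 bits

Shannon entropy is H(X) = -Σ p(x) log p(x).

For P = (1/5, 1/5, 1/5, 1/5, 1/5):
H = -1/5 × log_2(1/5) -1/5 × log_2(1/5) -1/5 × log_2(1/5) -1/5 × log_2(1/5) -1/5 × log_2(1/5)
H = 2.3219 bits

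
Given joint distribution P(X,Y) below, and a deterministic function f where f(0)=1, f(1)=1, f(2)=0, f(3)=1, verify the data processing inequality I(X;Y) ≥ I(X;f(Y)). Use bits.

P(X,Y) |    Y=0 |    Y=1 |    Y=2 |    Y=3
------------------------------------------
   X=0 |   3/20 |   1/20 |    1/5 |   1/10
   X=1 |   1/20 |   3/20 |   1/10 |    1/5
I(X;Y) = 0.1245, I(X;f(Y)) = 0.0349, inequality holds: 0.1245 ≥ 0.0349

Data Processing Inequality: For any Markov chain X → Y → Z, we have I(X;Y) ≥ I(X;Z).

Here Z = f(Y) is a deterministic function of Y, forming X → Y → Z.

Original I(X;Y) = 0.1245 bits

After applying f:
P(X,Z) where Z=f(Y):
- P(X,Z=0) = P(X,Y=2)
- P(X,Z=1) = P(X,Y=0) + P(X,Y=1) + P(X,Y=3)

I(X;Z) = I(X;f(Y)) = 0.0349 bits

Verification: 0.1245 ≥ 0.0349 ✓

Information cannot be created by processing; the function f can only lose information about X.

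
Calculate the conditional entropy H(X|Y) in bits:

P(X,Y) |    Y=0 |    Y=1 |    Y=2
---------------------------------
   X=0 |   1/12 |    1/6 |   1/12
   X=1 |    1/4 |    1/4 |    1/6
0.9046 bits

Using the chain rule: H(X|Y) = H(X,Y) - H(Y)

First, compute H(X,Y) = 2.4591 bits

Marginal P(Y) = (1/3, 5/12, 1/4)
H(Y) = 1.5546 bits

H(X|Y) = H(X,Y) - H(Y) = 2.4591 - 1.5546 = 0.9046 bits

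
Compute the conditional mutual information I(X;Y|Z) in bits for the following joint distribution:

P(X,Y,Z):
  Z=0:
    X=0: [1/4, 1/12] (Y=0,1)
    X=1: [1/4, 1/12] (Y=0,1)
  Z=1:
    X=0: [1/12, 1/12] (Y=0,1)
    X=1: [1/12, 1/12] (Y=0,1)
0.0000 bits

Conditional mutual information: I(X;Y|Z) = H(X|Z) + H(Y|Z) - H(X,Y|Z)

H(Z) = 0.9183
H(X,Z) = 1.9183 → H(X|Z) = 1.0000
H(Y,Z) = 1.7925 → H(Y|Z) = 0.8742
H(X,Y,Z) = 2.7925 → H(X,Y|Z) = 1.8742

I(X;Y|Z) = 1.0000 + 0.8742 - 1.8742 = 0.0000 bits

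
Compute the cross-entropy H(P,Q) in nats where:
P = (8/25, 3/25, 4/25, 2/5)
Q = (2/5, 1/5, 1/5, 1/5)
1.3876 nats

Cross-entropy: H(P,Q) = -Σ p(x) log q(x)

Alternatively: H(P,Q) = H(P) + D_KL(P||Q)
H(P) = 1.2788 nats
D_KL(P||Q) = 0.1089 nats

H(P,Q) = 1.2788 + 0.1089 = 1.3876 nats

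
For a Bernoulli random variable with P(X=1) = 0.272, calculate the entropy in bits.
0.8443 bits

The binary entropy function is:
H(p) = -p log(p) - (1-p) log(1-p)

H(0.272) = -0.272 × log_2(0.272) - 0.728 × log_2(0.728)
H(0.272) = 0.8443 bits

Note: Binary entropy is maximized at p=0.5 (H=1 bit) and minimized at p=0 or p=1 (H=0).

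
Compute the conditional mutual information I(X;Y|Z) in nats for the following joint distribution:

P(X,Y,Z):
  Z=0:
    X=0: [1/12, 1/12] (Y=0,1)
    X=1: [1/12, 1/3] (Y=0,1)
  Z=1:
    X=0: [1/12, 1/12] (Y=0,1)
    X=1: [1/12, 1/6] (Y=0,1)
0.0307 nats

Conditional mutual information: I(X;Y|Z) = H(X|Z) + H(Y|Z) - H(X,Y|Z)

H(Z) = 0.6792
H(X,Z) = 1.3086 → H(X|Z) = 0.6294
H(Y,Z) = 1.3086 → H(Y|Z) = 0.6294
H(X,Y,Z) = 1.9073 → H(X,Y|Z) = 1.2281

I(X;Y|Z) = 0.6294 + 0.6294 - 1.2281 = 0.0307 nats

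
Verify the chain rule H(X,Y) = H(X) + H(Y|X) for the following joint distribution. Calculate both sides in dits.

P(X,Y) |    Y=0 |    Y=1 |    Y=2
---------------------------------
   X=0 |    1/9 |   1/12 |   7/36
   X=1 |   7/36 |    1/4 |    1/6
H(X,Y) = 0.7527, H(X) = 0.2902, H(Y|X) = 0.4625 (all in dits)

Chain rule: H(X,Y) = H(X) + H(Y|X)

Left side — joint entropy directly:
H(X,Y) = -Σ p(x,y) log p(x,y) = 0.7527 dits

Right side — compute H(Y|X) from the conditional distributions:
P(X) = (7/18, 11/18), so H(X) = 0.2902 dits
H(Y|X) = Σ_x P(X=x) · H(Y|X=x):
  P(Y|X=0) = (2/7, 3/14, 1/2), H(Y|X=0) = 0.4493, weight P(X=0) = 7/18
  P(Y|X=1) = (7/22, 9/22, 3/11), H(Y|X=1) = 0.4709, weight P(X=1) = 11/18
H(Y|X) = 0.4625 dits

H(X) + H(Y|X) = 0.2902 + 0.4625 = 0.7527 dits

Both sides equal 0.7527 dits. ✓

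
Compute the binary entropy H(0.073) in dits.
0.1135 dits

The binary entropy function is:
H(p) = -p log(p) - (1-p) log(1-p)

H(0.073) = -0.073 × log_10(0.073) - 0.927 × log_10(0.927)
H(0.073) = 0.1135 dits

Note: Binary entropy is maximized at p=0.5 (H=1 bit) and minimized at p=0 or p=1 (H=0).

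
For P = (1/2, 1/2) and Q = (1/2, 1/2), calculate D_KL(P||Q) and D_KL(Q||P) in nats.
D_KL(P||Q) = 0.0000, D_KL(Q||P) = 0.0000

KL divergence is not symmetric: D_KL(P||Q) ≠ D_KL(Q||P) in general.

D_KL(P||Q) = 0.0000 nats
D_KL(Q||P) = 0.0000 nats

In this case they happen to be equal (to 4 decimal places).

This asymmetry is why KL divergence is not a true distance metric.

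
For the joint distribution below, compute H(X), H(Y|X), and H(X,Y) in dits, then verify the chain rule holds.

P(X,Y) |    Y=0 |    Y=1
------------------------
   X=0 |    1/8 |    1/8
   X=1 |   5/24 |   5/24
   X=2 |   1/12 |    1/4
H(X,Y) = 0.7501, H(X) = 0.4680, H(Y|X) = 0.2821 (all in dits)

Chain rule: H(X,Y) = H(X) + H(Y|X)

Left side — joint entropy directly:
H(X,Y) = -Σ p(x,y) log p(x,y) = 0.7501 dits

Right side — compute H(Y|X) from the conditional distributions:
P(X) = (1/4, 5/12, 1/3), so H(X) = 0.4680 dits
H(Y|X) = Σ_x P(X=x) · H(Y|X=x):
  P(Y|X=0) = (1/2, 1/2), H(Y|X=0) = 0.3010, weight P(X=0) = 1/4
  P(Y|X=1) = (1/2, 1/2), H(Y|X=1) = 0.3010, weight P(X=1) = 5/12
  P(Y|X=2) = (1/4, 3/4), H(Y|X=2) = 0.2442, weight P(X=2) = 1/3
H(Y|X) = 0.2821 dits

H(X) + H(Y|X) = 0.4680 + 0.2821 = 0.7501 dits

Both sides equal 0.7501 dits. ✓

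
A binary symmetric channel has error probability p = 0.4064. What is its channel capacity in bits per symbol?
0.0254 bits

For a binary symmetric channel (BSC) with error probability p:
Capacity C = 1 - H(p) bits per symbol

where H(p) = -p log₂(p) - (1-p) log₂(1-p) is the binary entropy function.

H(0.4064) = 0.9746 bits
C = 1 - 0.9746 = 0.0254 bits per symbol

This means we can reliably transmit up to 0.0254 bits of information per channel use.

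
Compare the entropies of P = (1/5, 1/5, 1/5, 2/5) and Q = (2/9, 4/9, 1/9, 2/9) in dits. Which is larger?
P

Computing entropies in dits:
H(P) = 0.5786
H(Q) = 0.5529

Distribution P has higher entropy.

Intuition: The distribution closer to uniform (more spread out) has higher entropy.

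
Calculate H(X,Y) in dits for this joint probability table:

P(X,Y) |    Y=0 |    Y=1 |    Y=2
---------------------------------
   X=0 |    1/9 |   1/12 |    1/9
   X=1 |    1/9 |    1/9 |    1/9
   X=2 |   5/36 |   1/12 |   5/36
0.9481 dits

Joint entropy is H(X,Y) = -Σ_{x,y} p(x,y) log p(x,y).

Summing over all non-zero entries:
H(X,Y) = -[1/9·log_10(1/9) + 1/12·log_10(1/12) + 1/9·log_10(1/9) + 1/9·log_10(1/9) + 1/9·log_10(1/9) + 1/9·log_10(1/9) + 5/36·log_10(5/36) + 1/12·log_10(1/12) + 5/36·log_10(5/36)]
H(X,Y) = 0.9481 dits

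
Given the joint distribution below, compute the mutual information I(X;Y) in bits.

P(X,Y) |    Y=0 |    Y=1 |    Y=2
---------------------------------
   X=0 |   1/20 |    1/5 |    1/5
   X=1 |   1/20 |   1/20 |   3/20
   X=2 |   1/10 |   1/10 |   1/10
0.0682 bits

Mutual information: I(X;Y) = H(X) + H(Y) - H(X,Y)

Marginals:
P(X) = (9/20, 1/4, 3/10), H(X) = 1.5395 bits
P(Y) = (1/5, 7/20, 9/20), H(Y) = 1.5129 bits

Joint entropy: H(X,Y) = 2.9842 bits

I(X;Y) = 1.5395 + 1.5129 - 2.9842 = 0.0682 bits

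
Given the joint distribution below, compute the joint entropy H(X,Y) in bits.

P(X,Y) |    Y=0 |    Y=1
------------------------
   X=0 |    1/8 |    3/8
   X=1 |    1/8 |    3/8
1.8113 bits

Joint entropy is H(X,Y) = -Σ_{x,y} p(x,y) log p(x,y).

Summing over all non-zero entries:
H(X,Y) = -[1/8·log_2(1/8) + 3/8·log_2(3/8) + 1/8·log_2(1/8) + 3/8·log_2(3/8)]
H(X,Y) = 1.8113 bits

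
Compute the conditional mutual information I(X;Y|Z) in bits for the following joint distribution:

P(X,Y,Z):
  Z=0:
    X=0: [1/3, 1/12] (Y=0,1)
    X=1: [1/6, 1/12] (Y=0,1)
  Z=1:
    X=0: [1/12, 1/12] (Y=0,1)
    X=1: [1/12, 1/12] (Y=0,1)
0.0105 bits

Conditional mutual information: I(X;Y|Z) = H(X|Z) + H(Y|Z) - H(X,Y|Z)

H(Z) = 0.9183
H(X,Z) = 1.8879 → H(X|Z) = 0.9696
H(Y,Z) = 1.7925 → H(Y|Z) = 0.8742
H(X,Y,Z) = 2.7516 → H(X,Y|Z) = 1.8333

I(X;Y|Z) = 0.9696 + 0.8742 - 1.8333 = 0.0105 bits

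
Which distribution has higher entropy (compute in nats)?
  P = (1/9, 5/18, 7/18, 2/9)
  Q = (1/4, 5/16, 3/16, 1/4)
Q

Computing entropies in nats:
H(P) = 1.3015
H(Q) = 1.3705

Distribution Q has higher entropy.

Intuition: The distribution closer to uniform (more spread out) has higher entropy.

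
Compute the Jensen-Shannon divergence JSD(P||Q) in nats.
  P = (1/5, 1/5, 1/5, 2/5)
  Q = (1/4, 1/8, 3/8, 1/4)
0.0280 nats

Jensen-Shannon divergence is:
JSD(P||Q) = 0.5 × D_KL(P||M) + 0.5 × D_KL(Q||M)
where M = 0.5 × (P + Q) is the mixture distribution.

M = 0.5 × (1/5, 1/5, 1/5, 2/5) + 0.5 × (1/4, 1/8, 3/8, 1/4) = (9/40, 0.1625, 0.2875, 13/40)

D_KL(P||M) = 0.0284 nats
D_KL(Q||M) = 0.0276 nats

JSD(P||Q) = 0.5 × 0.0284 + 0.5 × 0.0276 = 0.0280 nats

Unlike KL divergence, JSD is symmetric and bounded: 0 ≤ JSD ≤ log(2).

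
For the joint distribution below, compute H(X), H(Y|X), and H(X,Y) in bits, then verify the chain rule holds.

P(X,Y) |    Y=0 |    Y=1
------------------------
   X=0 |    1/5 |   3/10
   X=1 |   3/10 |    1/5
H(X,Y) = 1.9710, H(X) = 1.0000, H(Y|X) = 0.9710 (all in bits)

Chain rule: H(X,Y) = H(X) + H(Y|X)

Left side — joint entropy directly:
H(X,Y) = -Σ p(x,y) log p(x,y) = 1.9710 bits

Right side — compute H(Y|X) from the conditional distributions:
P(X) = (1/2, 1/2), so H(X) = 1.0000 bits
H(Y|X) = Σ_x P(X=x) · H(Y|X=x):
  P(Y|X=0) = (2/5, 3/5), H(Y|X=0) = 0.9710, weight P(X=0) = 1/2
  P(Y|X=1) = (3/5, 2/5), H(Y|X=1) = 0.9710, weight P(X=1) = 1/2
H(Y|X) = 0.9710 bits

H(X) + H(Y|X) = 1.0000 + 0.9710 = 1.9710 bits

Both sides equal 1.9710 bits. ✓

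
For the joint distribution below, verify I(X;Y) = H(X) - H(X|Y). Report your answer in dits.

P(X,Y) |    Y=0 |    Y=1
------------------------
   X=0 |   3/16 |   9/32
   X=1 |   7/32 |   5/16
I(X;Y) = 0.0000 dits

Mutual information has multiple equivalent forms:
- I(X;Y) = H(X) - H(X|Y)
- I(X;Y) = H(Y) - H(Y|X)
- I(X;Y) = H(X) + H(Y) - H(X,Y)

Computing all quantities:
H(X) = 0.3002, H(Y) = 0.2934, H(X,Y) = 0.5935
H(X|Y) = 0.3002, H(Y|X) = 0.2933

Verification:
H(X) - H(X|Y) = 0.3002 - 0.3002 = 0.0000
H(Y) - H(Y|X) = 0.2934 - 0.2933 = 0.0000
H(X) + H(Y) - H(X,Y) = 0.3002 + 0.2934 - 0.5935 = 0.0000

All forms give I(X;Y) = 0.0000 dits. ✓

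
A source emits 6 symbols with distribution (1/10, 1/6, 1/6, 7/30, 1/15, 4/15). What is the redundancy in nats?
0.0917 nats

Redundancy measures how far a source is from maximum entropy:
R = H_max - H(X)

Maximum entropy for 6 symbols: H_max = log_e(6) = 1.7918 nats
Actual entropy: H(X) = 1.7001 nats
Redundancy: R = 1.7918 - 1.7001 = 0.0917 nats

This redundancy represents potential for compression: the source could be compressed by 0.0917 nats per symbol.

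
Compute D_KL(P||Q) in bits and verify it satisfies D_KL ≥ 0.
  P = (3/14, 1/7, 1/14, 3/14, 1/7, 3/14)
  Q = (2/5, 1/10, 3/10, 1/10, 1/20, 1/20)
0.6346 bits

KL divergence satisfies the Gibbs inequality: D_KL(P||Q) ≥ 0 for all distributions P, Q.

D_KL(P||Q) = Σ p(x) log(p(x)/q(x))
Term by term:
  x=0: 3/14 × log_2[(3/14)/(2/5)] = -0.1930
  x=1: 1/7 × log_2[(1/7)/(1/10)] = 0.0735
  x=2: 1/14 × log_2[(1/14)/(3/10)] = -0.1479
  x=3: 3/14 × log_2[(3/14)/(1/10)] = 0.2356
  x=4: 1/7 × log_2[(1/7)/(1/20)] = 0.2164
  x=5: 3/14 × log_2[(3/14)/(1/20)] = 0.4499
D_KL(P||Q) = 0.6346 bits

D_KL(P||Q) = 0.6346 ≥ 0 ✓

This non-negativity is a fundamental property: relative entropy cannot be negative because it measures how different Q is from P.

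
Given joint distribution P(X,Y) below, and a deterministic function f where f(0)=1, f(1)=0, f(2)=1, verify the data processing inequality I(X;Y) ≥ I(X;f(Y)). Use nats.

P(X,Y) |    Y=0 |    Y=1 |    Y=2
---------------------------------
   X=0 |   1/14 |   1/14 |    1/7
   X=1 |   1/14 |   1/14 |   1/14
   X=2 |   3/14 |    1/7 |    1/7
I(X;Y) = 0.0214, I(X;f(Y)) = 0.0021, inequality holds: 0.0214 ≥ 0.0021

Data Processing Inequality: For any Markov chain X → Y → Z, we have I(X;Y) ≥ I(X;Z).

Here Z = f(Y) is a deterministic function of Y, forming X → Y → Z.

Original I(X;Y) = 0.0214 nats

After applying f:
P(X,Z) where Z=f(Y):
- P(X,Z=0) = P(X,Y=1)
- P(X,Z=1) = P(X,Y=0) + P(X,Y=2)

I(X;Z) = I(X;f(Y)) = 0.0021 nats

Verification: 0.0214 ≥ 0.0021 ✓

Information cannot be created by processing; the function f can only lose information about X.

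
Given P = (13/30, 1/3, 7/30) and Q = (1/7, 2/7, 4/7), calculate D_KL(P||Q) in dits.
0.1404 dits

KL divergence: D_KL(P||Q) = Σ p(x) log(p(x)/q(x))

Computing term by term:
  x=0: 13/30 × log_10[(13/30)/(1/7)] = 13/30 × 0.4819 = 0.2088
  x=1: 1/3 × log_10[(1/3)/(2/7)] = 1/3 × 0.0669 = 0.0223
  x=2: 7/30 × log_10[(7/30)/(4/7)] = 7/30 × -0.3890 = -0.0908

D_KL(P||Q) = 0.1404 dits

Note: KL divergence is always non-negative and equals 0 iff P = Q.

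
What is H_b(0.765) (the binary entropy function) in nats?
0.5452 nats

The binary entropy function is:
H(p) = -p log(p) - (1-p) log(1-p)

H(0.765) = -0.765 × log_e(0.765) - 0.235 × log_e(0.235)
H(0.765) = 0.5452 nats

Note: Binary entropy is maximized at p=0.5 (H=1 bit) and minimized at p=0 or p=1 (H=0).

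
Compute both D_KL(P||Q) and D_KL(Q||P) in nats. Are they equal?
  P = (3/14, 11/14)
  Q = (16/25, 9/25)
D_KL(P||Q) = 0.3788, D_KL(Q||P) = 0.4193

KL divergence is not symmetric: D_KL(P||Q) ≠ D_KL(Q||P) in general.

D_KL(P||Q) = 0.3788 nats
D_KL(Q||P) = 0.4193 nats

No, they are not equal!

This asymmetry is why KL divergence is not a true distance metric.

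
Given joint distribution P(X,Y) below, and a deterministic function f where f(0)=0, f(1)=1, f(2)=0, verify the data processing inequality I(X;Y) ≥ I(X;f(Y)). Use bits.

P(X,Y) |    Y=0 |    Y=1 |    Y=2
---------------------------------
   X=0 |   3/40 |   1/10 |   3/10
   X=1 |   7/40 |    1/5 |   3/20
I(X;Y) = 0.0892, I(X;f(Y)) = 0.0253, inequality holds: 0.0892 ≥ 0.0253

Data Processing Inequality: For any Markov chain X → Y → Z, we have I(X;Y) ≥ I(X;Z).

Here Z = f(Y) is a deterministic function of Y, forming X → Y → Z.

Original I(X;Y) = 0.0892 bits

After applying f:
P(X,Z) where Z=f(Y):
- P(X,Z=0) = P(X,Y=0) + P(X,Y=2)
- P(X,Z=1) = P(X,Y=1)

I(X;Z) = I(X;f(Y)) = 0.0253 bits

Verification: 0.0892 ≥ 0.0253 ✓

Information cannot be created by processing; the function f can only lose information about X.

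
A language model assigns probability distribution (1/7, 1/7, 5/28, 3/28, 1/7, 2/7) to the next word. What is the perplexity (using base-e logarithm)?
5.6908

Perplexity is e^H (or exp(H) for natural log).

First, H = -Σ p log p = 1.7388 nats
Perplexity = e^1.7388 = 5.6908

Interpretation: The model's uncertainty is equivalent to choosing uniformly among 5.7 options.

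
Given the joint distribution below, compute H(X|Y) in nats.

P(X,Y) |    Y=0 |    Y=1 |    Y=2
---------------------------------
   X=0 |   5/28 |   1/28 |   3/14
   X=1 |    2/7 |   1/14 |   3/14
0.6746 nats

Using the chain rule: H(X|Y) = H(X,Y) - H(Y)

First, compute H(X,Y) = 1.6333 nats

Marginal P(Y) = (13/28, 3/28, 3/7)
H(Y) = 0.9587 nats

H(X|Y) = H(X,Y) - H(Y) = 1.6333 - 0.9587 = 0.6746 nats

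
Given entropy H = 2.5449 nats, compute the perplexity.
12.7420

Perplexity is e^H (or exp(H) for natural log).

H = 2.5449 nats
Perplexity = e^2.5449 = 12.7420

Interpretation: The model's uncertainty is equivalent to choosing uniformly among 12.7 options.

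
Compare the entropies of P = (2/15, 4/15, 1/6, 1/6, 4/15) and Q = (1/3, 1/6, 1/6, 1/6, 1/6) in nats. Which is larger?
P

Computing entropies in nats:
H(P) = 1.5708
H(Q) = 1.5607

Distribution P has higher entropy.

Intuition: The distribution closer to uniform (more spread out) has higher entropy.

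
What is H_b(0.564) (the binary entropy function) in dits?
0.2975 dits

The binary entropy function is:
H(p) = -p log(p) - (1-p) log(1-p)

H(0.564) = -0.564 × log_10(0.564) - 0.436 × log_10(0.436)
H(0.564) = 0.2975 dits

Note: Binary entropy is maximized at p=0.5 (H=1 bit) and minimized at p=0 or p=1 (H=0).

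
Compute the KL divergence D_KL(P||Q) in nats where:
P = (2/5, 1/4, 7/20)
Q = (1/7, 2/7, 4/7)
0.2069 nats

KL divergence: D_KL(P||Q) = Σ p(x) log(p(x)/q(x))

Computing term by term:
  x=0: 2/5 × log_e[(2/5)/(1/7)] = 2/5 × 1.0296 = 0.4118
  x=1: 1/4 × log_e[(1/4)/(2/7)] = 1/4 × -0.1335 = -0.0334
  x=2: 7/20 × log_e[(7/20)/(4/7)] = 7/20 × -0.4902 = -0.1716

D_KL(P||Q) = 0.2069 nats

Note: KL divergence is always non-negative and equals 0 iff P = Q.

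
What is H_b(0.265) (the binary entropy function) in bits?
0.8342 bits

The binary entropy function is:
H(p) = -p log(p) - (1-p) log(1-p)

H(0.265) = -0.265 × log_2(0.265) - 0.735 × log_2(0.735)
H(0.265) = 0.8342 bits

Note: Binary entropy is maximized at p=0.5 (H=1 bit) and minimized at p=0 or p=1 (H=0).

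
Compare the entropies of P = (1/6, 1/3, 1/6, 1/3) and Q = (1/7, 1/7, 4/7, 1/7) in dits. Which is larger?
P

Computing entropies in dits:
H(P) = 0.5775
H(Q) = 0.5011

Distribution P has higher entropy.

Intuition: The distribution closer to uniform (more spread out) has higher entropy.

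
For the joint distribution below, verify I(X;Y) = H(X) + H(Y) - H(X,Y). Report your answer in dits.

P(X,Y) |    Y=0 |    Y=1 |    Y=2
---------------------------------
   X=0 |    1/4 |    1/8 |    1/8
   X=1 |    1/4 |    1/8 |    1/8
I(X;Y) = 0.0000 dits

Mutual information has multiple equivalent forms:
- I(X;Y) = H(X) - H(X|Y)
- I(X;Y) = H(Y) - H(Y|X)
- I(X;Y) = H(X) + H(Y) - H(X,Y)

Computing all quantities:
H(X) = 0.3010, H(Y) = 0.4515, H(X,Y) = 0.7526
H(X|Y) = 0.3010, H(Y|X) = 0.4515

Verification:
H(X) - H(X|Y) = 0.3010 - 0.3010 = 0.0000
H(Y) - H(Y|X) = 0.4515 - 0.4515 = 0.0000
H(X) + H(Y) - H(X,Y) = 0.3010 + 0.4515 - 0.7526 = 0.0000

All forms give I(X;Y) = 0.0000 dits. ✓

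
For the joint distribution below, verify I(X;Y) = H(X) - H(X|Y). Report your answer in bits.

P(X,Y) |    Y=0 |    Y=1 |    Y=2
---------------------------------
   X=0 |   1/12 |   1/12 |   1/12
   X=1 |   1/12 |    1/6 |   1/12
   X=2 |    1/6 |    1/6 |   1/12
I(X;Y) = 0.0242 bits

Mutual information has multiple equivalent forms:
- I(X;Y) = H(X) - H(X|Y)
- I(X;Y) = H(Y) - H(Y|X)
- I(X;Y) = H(X) + H(Y) - H(X,Y)

Computing all quantities:
H(X) = 1.5546, H(Y) = 1.5546, H(X,Y) = 3.0850
H(X|Y) = 1.5304, H(Y|X) = 1.5304

Verification:
H(X) - H(X|Y) = 1.5546 - 1.5304 = 0.0242
H(Y) - H(Y|X) = 1.5546 - 1.5304 = 0.0242
H(X) + H(Y) - H(X,Y) = 1.5546 + 1.5546 - 3.0850 = 0.0242

All forms give I(X;Y) = 0.0242 bits. ✓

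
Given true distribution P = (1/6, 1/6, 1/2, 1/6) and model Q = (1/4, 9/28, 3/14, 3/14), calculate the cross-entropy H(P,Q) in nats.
1.4472 nats

Cross-entropy: H(P,Q) = -Σ p(x) log q(x)

Alternatively: H(P,Q) = H(P) + D_KL(P||Q)
H(P) = 1.2425 nats
D_KL(P||Q) = 0.2047 nats

H(P,Q) = 1.2425 + 0.2047 = 1.4472 nats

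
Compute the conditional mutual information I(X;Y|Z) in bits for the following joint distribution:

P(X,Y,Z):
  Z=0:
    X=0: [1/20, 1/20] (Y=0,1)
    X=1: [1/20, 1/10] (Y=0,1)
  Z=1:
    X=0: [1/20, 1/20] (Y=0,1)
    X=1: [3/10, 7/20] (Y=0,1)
0.0054 bits

Conditional mutual information: I(X;Y|Z) = H(X|Z) + H(Y|Z) - H(X,Y|Z)

H(Z) = 0.8113
H(X,Z) = 1.4789 → H(X|Z) = 0.6676
H(Y,Z) = 1.8016 → H(Y|Z) = 0.9903
H(X,Y,Z) = 2.4639 → H(X,Y|Z) = 1.6526

I(X;Y|Z) = 0.6676 + 0.9903 - 1.6526 = 0.0054 bits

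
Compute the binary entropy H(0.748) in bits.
0.8144 bits

The binary entropy function is:
H(p) = -p log(p) - (1-p) log(1-p)

H(0.748) = -0.748 × log_2(0.748) - 0.252 × log_2(0.252)
H(0.748) = 0.8144 bits

Note: Binary entropy is maximized at p=0.5 (H=1 bit) and minimized at p=0 or p=1 (H=0).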